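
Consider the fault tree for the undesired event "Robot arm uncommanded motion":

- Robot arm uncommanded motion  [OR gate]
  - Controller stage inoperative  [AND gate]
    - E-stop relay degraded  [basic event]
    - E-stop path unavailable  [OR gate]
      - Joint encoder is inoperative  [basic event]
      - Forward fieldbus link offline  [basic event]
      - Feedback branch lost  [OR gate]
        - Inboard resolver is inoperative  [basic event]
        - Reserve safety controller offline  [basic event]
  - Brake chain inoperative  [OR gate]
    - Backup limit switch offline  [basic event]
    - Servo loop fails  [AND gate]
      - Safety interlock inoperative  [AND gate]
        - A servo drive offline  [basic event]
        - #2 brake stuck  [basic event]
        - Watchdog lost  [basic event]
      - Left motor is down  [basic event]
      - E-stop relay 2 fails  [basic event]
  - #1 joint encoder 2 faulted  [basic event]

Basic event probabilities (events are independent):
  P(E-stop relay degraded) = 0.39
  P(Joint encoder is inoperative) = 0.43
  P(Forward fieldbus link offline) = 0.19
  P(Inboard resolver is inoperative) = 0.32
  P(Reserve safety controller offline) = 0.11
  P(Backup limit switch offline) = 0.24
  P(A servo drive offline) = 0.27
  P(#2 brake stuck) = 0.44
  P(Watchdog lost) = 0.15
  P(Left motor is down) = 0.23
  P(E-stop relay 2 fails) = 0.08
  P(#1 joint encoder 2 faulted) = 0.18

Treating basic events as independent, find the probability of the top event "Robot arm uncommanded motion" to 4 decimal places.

0.5521

P(Feedback branch lost) [OR] = 1 − (1−0.32) × (1−0.11) = 0.394800
P(E-stop path unavailable) [OR] = 1 − (1−0.43) × (1−0.19) × (1−0.394800) = 0.720579
P(Controller stage inoperative) [AND] = 0.39 × 0.720579 = 0.281026
P(Safety interlock inoperative) [AND] = 0.27 × 0.44 × 0.15 = 0.017820
P(Servo loop fails) [AND] = 0.017820 × 0.23 × 0.08 = 0.000328
P(Brake chain inoperative) [OR] = 1 − (1−0.24) × (1−0.000328) = 0.240249
P(Robot arm uncommanded motion) [OR] = 1 − (1−0.281026) × (1−0.240249) × (1−0.18) = 0.552082
Rounded to 4 decimal places: P(Robot arm uncommanded motion) ≈ 0.5521.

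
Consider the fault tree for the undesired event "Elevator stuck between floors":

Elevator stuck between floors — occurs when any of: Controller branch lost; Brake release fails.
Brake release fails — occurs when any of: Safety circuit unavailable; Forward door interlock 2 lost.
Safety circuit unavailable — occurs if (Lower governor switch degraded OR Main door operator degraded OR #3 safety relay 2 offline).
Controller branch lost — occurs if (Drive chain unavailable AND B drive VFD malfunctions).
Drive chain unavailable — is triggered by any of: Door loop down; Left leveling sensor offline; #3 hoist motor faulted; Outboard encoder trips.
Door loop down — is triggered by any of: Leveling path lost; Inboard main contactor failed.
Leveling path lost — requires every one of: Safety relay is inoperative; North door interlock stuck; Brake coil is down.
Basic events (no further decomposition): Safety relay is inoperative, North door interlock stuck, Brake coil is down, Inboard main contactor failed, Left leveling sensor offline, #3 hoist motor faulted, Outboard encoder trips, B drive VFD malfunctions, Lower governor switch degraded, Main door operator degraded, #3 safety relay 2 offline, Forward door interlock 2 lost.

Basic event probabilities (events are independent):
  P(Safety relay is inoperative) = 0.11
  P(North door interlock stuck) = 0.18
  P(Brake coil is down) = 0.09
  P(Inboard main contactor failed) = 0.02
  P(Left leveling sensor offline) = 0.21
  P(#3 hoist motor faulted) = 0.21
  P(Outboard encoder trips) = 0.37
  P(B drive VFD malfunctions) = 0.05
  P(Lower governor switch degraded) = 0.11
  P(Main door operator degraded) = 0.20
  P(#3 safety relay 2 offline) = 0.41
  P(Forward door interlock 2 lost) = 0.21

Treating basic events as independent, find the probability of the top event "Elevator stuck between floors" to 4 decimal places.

P(Leveling path lost) [AND] = 0.11 × 0.18 × 0.09 = 0.001782
P(Door loop down) [OR] = 1 − (1−0.001782) × (1−0.02) = 0.021746
P(Drive chain unavailable) [OR] = 1 − (1−0.021746) × (1−0.21) × (1−0.21) × (1−0.37) = 0.615367
P(Controller branch lost) [AND] = 0.615367 × 0.05 = 0.030768
P(Safety circuit unavailable) [OR] = 1 − (1−0.11) × (1−0.20) × (1−0.41) = 0.579920
P(Brake release fails) [OR] = 1 − (1−0.579920) × (1−0.21) = 0.668137
P(Elevator stuck between floors) [OR] = 1 − (1−0.030768) × (1−0.668137) = 0.678348
Rounded to 4 decimal places: P(Elevator stuck between floors) ≈ 0.6783.

0.6783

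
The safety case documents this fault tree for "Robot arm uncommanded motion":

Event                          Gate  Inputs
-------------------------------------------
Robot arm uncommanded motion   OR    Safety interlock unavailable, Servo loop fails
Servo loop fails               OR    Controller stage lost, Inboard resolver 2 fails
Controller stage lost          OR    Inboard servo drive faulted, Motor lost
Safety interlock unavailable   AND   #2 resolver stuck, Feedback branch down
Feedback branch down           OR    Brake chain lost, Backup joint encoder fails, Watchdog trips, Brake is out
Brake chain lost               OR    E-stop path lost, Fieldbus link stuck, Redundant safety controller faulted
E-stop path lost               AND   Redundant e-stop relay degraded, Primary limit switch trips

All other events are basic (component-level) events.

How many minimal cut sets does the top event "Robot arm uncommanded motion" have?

9

E-stop path lost [AND]: one cut set from each child combined → 1 × 1 = 1 cut set(s).
Brake chain lost [OR]: union of children's cut sets → 3 cut set(s).
Feedback branch down [OR]: union of children's cut sets → 6 cut set(s).
Safety interlock unavailable [AND]: one cut set from each child combined → 1 × 6 = 6 cut set(s).
Controller stage lost [OR]: union of children's cut sets → 2 cut set(s).
Servo loop fails [OR]: union of children's cut sets → 3 cut set(s).
Robot arm uncommanded motion [OR]: union of children's cut sets → 9 cut set(s).
Minimal cut sets: {#2 resolver stuck, Primary limit switch trips, Redundant e-stop relay degraded}; {#2 resolver stuck, Fieldbus link stuck}; {#2 resolver stuck, Redundant safety controller faulted}; {#2 resolver stuck, Backup joint encoder fails}; {#2 resolver stuck, Watchdog trips}; {#2 resolver stuck, Brake is out}; {Inboard servo drive faulted}; {Motor lost}; {Inboard resolver 2 fails}.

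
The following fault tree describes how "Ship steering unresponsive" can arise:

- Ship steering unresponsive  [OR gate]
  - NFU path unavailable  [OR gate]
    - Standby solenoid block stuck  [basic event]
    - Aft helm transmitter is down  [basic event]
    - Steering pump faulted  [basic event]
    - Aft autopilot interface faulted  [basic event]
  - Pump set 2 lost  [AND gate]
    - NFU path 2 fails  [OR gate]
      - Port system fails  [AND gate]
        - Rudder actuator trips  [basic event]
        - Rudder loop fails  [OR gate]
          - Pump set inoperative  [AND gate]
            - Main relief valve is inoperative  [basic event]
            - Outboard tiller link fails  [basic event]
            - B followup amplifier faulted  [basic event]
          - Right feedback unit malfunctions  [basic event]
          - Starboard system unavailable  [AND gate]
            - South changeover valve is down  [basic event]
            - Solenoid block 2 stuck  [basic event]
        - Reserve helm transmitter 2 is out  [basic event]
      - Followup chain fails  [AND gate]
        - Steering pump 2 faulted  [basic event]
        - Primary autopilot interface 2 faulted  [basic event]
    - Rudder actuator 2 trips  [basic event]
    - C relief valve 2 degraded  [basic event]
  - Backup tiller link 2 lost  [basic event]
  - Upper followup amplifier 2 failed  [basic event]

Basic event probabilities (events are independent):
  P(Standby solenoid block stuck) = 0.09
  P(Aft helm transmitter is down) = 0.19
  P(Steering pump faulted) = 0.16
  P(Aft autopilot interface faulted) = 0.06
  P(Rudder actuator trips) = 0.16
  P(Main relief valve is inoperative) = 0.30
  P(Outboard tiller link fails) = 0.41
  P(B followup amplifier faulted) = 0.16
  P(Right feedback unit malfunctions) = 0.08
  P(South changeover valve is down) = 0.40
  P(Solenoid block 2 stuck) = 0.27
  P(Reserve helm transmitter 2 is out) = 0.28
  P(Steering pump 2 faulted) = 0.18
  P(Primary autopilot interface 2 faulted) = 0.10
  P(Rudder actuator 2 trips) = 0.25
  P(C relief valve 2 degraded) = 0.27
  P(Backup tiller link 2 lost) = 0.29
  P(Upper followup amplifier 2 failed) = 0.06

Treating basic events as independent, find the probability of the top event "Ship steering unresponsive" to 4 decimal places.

P(NFU path unavailable) [OR] = 1 − (1−0.09) × (1−0.19) × (1−0.16) × (1−0.06) = 0.417986
P(Pump set inoperative) [AND] = 0.30 × 0.41 × 0.16 = 0.019680
P(Starboard system unavailable) [AND] = 0.40 × 0.27 = 0.108000
P(Rudder loop fails) [OR] = 1 − (1−0.019680) × (1−0.08) × (1−0.108000) = 0.195510
P(Port system fails) [AND] = 0.16 × 0.195510 × 0.28 = 0.008759
P(Followup chain fails) [AND] = 0.18 × 0.10 = 0.018000
P(NFU path 2 fails) [OR] = 1 − (1−0.008759) × (1−0.018000) = 0.026601
P(Pump set 2 lost) [AND] = 0.026601 × 0.25 × 0.27 = 0.001796
P(Ship steering unresponsive) [OR] = 1 − (1−0.417986) × (1−0.001796) × (1−0.29) × (1−0.06) = 0.612261
Rounded to 4 decimal places: P(Ship steering unresponsive) ≈ 0.6123.

0.6123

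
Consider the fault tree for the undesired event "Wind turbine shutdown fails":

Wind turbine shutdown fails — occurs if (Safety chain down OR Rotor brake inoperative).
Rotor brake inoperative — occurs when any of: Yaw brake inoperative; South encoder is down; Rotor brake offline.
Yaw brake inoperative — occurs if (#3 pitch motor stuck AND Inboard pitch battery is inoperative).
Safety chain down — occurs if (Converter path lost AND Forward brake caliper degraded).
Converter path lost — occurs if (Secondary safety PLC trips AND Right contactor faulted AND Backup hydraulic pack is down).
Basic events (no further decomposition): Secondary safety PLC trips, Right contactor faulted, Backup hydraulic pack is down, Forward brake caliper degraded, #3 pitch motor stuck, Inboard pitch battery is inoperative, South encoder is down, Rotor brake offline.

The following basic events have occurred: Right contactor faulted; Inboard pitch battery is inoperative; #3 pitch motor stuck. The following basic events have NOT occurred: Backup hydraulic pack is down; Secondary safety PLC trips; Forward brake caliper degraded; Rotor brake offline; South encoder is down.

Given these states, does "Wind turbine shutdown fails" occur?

Yes

Converter path lost [AND]: Secondary safety PLC trips=not, Right contactor faulted=occurs, Backup hydraulic pack is down=not → not all inputs occur → does not occur.
Safety chain down [AND]: Converter path lost=not, Forward brake caliper degraded=not → not all inputs occur → does not occur.
Yaw brake inoperative [AND]: #3 pitch motor stuck=occurs, Inboard pitch battery is inoperative=occurs → all inputs occur → occurs.
Rotor brake inoperative [OR]: Yaw brake inoperative=occurs, South encoder is down=not, Rotor brake offline=not → at least one input occurs → occurs.
Wind turbine shutdown fails [OR]: Safety chain down=not, Rotor brake inoperative=occurs → at least one input occurs → occurs.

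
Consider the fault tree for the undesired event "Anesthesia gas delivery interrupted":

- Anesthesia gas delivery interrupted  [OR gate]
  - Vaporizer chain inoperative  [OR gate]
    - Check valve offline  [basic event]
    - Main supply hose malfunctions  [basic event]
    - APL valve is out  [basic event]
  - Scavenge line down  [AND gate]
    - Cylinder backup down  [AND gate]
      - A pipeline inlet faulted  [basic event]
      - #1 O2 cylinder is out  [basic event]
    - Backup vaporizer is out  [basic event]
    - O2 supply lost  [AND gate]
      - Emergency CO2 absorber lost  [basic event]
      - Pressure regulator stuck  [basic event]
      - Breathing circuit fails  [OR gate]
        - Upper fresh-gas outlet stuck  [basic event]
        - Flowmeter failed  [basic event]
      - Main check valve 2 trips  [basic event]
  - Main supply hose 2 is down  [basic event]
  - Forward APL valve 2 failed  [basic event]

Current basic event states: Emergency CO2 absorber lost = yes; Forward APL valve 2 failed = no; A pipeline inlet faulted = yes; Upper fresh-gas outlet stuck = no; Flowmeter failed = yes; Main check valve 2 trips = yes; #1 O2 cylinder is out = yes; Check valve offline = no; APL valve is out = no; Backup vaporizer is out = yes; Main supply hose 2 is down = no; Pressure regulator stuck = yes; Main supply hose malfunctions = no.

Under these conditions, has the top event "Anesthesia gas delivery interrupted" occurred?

Vaporizer chain inoperative [OR]: Check valve offline=not, Main supply hose malfunctions=not, APL valve is out=not → no input occurs → does not occur.
Cylinder backup down [AND]: A pipeline inlet faulted=occurs, #1 O2 cylinder is out=occurs → all inputs occur → occurs.
Breathing circuit fails [OR]: Upper fresh-gas outlet stuck=not, Flowmeter failed=occurs → at least one input occurs → occurs.
O2 supply lost [AND]: Emergency CO2 absorber lost=occurs, Pressure regulator stuck=occurs, Breathing circuit fails=occurs, Main check valve 2 trips=occurs → all inputs occur → occurs.
Scavenge line down [AND]: Cylinder backup down=occurs, Backup vaporizer is out=occurs, O2 supply lost=occurs → all inputs occur → occurs.
Anesthesia gas delivery interrupted [OR]: Vaporizer chain inoperative=not, Scavenge line down=occurs, Main supply hose 2 is down=not, Forward APL valve 2 failed=not → at least one input occurs → occurs.

Yes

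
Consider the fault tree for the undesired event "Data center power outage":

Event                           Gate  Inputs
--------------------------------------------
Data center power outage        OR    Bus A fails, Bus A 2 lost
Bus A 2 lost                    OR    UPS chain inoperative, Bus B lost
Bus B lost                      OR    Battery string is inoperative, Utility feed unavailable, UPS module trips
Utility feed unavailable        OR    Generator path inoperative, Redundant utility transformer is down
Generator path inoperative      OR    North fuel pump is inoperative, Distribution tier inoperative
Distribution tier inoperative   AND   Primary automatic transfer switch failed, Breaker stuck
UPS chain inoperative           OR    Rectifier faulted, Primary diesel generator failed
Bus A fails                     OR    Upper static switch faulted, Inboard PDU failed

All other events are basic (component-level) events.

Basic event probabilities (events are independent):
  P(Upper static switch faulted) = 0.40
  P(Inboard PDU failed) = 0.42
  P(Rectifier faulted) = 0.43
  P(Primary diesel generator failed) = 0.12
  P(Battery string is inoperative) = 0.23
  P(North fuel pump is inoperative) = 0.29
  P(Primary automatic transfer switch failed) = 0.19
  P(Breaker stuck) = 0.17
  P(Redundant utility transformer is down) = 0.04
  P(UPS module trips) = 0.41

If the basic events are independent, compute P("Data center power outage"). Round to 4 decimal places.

0.9477

P(Bus A fails) [OR] = 1 − (1−0.40) × (1−0.42) = 0.652000
P(UPS chain inoperative) [OR] = 1 − (1−0.43) × (1−0.12) = 0.498400
P(Distribution tier inoperative) [AND] = 0.19 × 0.17 = 0.032300
P(Generator path inoperative) [OR] = 1 − (1−0.29) × (1−0.032300) = 0.312933
P(Utility feed unavailable) [OR] = 1 − (1−0.312933) × (1−0.04) = 0.340416
P(Bus B lost) [OR] = 1 − (1−0.23) × (1−0.340416) × (1−0.41) = 0.700351
P(Bus A 2 lost) [OR] = 1 − (1−0.498400) × (1−0.700351) = 0.849696
P(Data center power outage) [OR] = 1 − (1−0.652000) × (1−0.849696) = 0.947694
Rounded to 4 decimal places: P(Data center power outage) ≈ 0.9477.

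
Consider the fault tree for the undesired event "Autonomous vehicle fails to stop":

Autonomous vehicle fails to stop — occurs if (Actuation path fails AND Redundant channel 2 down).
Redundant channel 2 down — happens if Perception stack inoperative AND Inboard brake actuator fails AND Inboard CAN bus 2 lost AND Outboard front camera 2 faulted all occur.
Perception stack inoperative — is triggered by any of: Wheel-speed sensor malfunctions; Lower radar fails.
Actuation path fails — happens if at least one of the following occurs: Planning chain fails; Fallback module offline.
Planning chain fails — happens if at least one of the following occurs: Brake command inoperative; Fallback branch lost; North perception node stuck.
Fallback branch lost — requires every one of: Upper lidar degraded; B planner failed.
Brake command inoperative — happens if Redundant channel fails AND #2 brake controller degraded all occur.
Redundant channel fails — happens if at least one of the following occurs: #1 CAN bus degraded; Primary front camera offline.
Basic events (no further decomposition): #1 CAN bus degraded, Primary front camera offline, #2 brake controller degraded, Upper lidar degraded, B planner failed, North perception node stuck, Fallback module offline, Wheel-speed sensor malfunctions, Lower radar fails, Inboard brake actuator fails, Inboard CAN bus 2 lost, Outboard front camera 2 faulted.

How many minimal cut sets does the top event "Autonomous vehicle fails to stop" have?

Redundant channel fails [OR]: union of children's cut sets → 2 cut set(s).
Brake command inoperative [AND]: one cut set from each child combined → 2 × 1 = 2 cut set(s).
Fallback branch lost [AND]: one cut set from each child combined → 1 × 1 = 1 cut set(s).
Planning chain fails [OR]: union of children's cut sets → 4 cut set(s).
Actuation path fails [OR]: union of children's cut sets → 5 cut set(s).
Perception stack inoperative [OR]: union of children's cut sets → 2 cut set(s).
Redundant channel 2 down [AND]: one cut set from each child combined → 2 × 1 × 1 × 1 = 2 cut set(s).
Autonomous vehicle fails to stop [AND]: one cut set from each child combined → 5 × 2 = 10 cut set(s).
Minimal cut sets: {#1 CAN bus degraded, #2 brake controller degraded, Inboard CAN bus 2 lost, Inboard brake actuator fails, Outboard front camera 2 faulted, Wheel-speed sensor malfunctions}; {#1 CAN bus degraded, #2 brake controller degraded, Inboard CAN bus 2 lost, Inboard brake actuator fails, Lower radar fails, Outboard front camera 2 faulted}; {#2 brake controller degraded, Inboard CAN bus 2 lost, Inboard brake actuator fails, Outboard front camera 2 faulted, Primary front camera offline, Wheel-speed sensor malfunctions}; {#2 brake controller degraded, Inboard CAN bus 2 lost, Inboard brake actuator fails, Lower radar fails, Outboard front camera 2 faulted, Primary front camera offline}; {B planner failed, Inboard CAN bus 2 lost, Inboard brake actuator fails, Outboard front camera 2 faulted, Upper lidar degraded, Wheel-speed sensor malfunctions}; {B planner failed, Inboard CAN bus 2 lost, Inboard brake actuator fails, Lower radar fails, Outboard front camera 2 faulted, Upper lidar degraded}; {Inboard CAN bus 2 lost, Inboard brake actuator fails, North perception node stuck, Outboard front camera 2 faulted, Wheel-speed sensor malfunctions}; {Inboard CAN bus 2 lost, Inboard brake actuator fails, Lower radar fails, North perception node stuck, Outboard front camera 2 faulted}; {Fallback module offline, Inboard CAN bus 2 lost, Inboard brake actuator fails, Outboard front camera 2 faulted, Wheel-speed sensor malfunctions}; {Fallback module offline, Inboard CAN bus 2 lost, Inboard brake actuator fails, Lower radar fails, Outboard front camera 2 faulted}.

10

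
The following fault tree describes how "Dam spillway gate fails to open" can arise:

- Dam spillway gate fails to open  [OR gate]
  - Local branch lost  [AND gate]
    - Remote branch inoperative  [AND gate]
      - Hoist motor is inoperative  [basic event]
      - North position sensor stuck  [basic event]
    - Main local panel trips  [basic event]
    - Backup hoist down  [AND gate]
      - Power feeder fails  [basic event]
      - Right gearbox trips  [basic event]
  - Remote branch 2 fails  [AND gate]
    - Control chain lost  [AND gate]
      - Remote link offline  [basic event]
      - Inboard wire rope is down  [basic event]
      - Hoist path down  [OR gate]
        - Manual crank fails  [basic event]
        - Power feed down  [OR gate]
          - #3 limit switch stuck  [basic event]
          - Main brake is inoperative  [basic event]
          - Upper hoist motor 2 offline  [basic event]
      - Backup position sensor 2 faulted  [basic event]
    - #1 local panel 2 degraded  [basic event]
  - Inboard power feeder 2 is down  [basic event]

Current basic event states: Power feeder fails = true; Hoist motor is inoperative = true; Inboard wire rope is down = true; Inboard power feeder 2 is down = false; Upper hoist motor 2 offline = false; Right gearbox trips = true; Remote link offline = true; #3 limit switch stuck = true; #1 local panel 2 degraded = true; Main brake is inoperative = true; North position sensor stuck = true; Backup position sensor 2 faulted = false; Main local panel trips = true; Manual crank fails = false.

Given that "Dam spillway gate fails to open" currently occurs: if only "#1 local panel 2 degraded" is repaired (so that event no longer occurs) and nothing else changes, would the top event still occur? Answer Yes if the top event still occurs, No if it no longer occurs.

Yes

Counterfactual: set "#1 local panel 2 degraded" to not occurred.
Remote branch inoperative [AND]: Hoist motor is inoperative=occurs, North position sensor stuck=occurs → all inputs occur → occurs.
Backup hoist down [AND]: Power feeder fails=occurs, Right gearbox trips=occurs → all inputs occur → occurs.
Local branch lost [AND]: Remote branch inoperative=occurs, Main local panel trips=occurs, Backup hoist down=occurs → all inputs occur → occurs.
Power feed down [OR]: #3 limit switch stuck=occurs, Main brake is inoperative=occurs, Upper hoist motor 2 offline=not → at least one input occurs → occurs.
Hoist path down [OR]: Manual crank fails=not, Power feed down=occurs → at least one input occurs → occurs.
Control chain lost [AND]: Remote link offline=occurs, Inboard wire rope is down=occurs, Hoist path down=occurs, Backup position sensor 2 faulted=not → not all inputs occur → does not occur.
Remote branch 2 fails [AND]: Control chain lost=not, #1 local panel 2 degraded=not → not all inputs occur → does not occur.
Dam spillway gate fails to open [OR]: Local branch lost=occurs, Remote branch 2 fails=not, Inboard power feeder 2 is down=not → at least one input occurs → occurs.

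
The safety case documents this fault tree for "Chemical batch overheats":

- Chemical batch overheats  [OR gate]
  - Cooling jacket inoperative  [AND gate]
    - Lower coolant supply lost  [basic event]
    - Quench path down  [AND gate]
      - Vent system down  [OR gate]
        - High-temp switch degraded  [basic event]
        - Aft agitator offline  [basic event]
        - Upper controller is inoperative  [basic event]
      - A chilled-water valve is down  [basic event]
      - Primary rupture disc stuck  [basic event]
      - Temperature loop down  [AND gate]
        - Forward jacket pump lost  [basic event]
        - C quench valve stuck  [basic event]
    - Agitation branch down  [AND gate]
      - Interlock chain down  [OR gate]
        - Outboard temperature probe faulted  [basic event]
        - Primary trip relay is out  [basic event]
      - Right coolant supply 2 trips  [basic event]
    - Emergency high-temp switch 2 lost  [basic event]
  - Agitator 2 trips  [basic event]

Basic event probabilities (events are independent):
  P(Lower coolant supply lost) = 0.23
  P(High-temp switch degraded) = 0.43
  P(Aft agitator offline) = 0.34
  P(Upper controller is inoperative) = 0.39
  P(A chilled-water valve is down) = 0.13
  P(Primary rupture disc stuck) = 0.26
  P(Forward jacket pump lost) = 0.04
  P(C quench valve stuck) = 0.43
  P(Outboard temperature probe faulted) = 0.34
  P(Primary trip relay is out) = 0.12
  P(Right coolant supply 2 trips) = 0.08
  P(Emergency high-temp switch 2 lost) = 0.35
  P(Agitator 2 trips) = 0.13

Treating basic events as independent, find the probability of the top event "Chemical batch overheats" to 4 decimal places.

P(Vent system down) [OR] = 1 − (1−0.43) × (1−0.34) × (1−0.39) = 0.770518
P(Temperature loop down) [AND] = 0.04 × 0.43 = 0.017200
P(Quench path down) [AND] = 0.770518 × 0.13 × 0.26 × 0.017200 = 0.000448
P(Interlock chain down) [OR] = 1 − (1−0.34) × (1−0.12) = 0.419200
P(Agitation branch down) [AND] = 0.419200 × 0.08 = 0.033536
P(Cooling jacket inoperative) [AND] = 0.23 × 0.000448 × 0.033536 × 0.35 = 0.000001
P(Chemical batch overheats) [OR] = 1 − (1−0.000001) × (1−0.13) = 0.130001
Rounded to 4 decimal places: P(Chemical batch overheats) ≈ 0.1300.

0.1300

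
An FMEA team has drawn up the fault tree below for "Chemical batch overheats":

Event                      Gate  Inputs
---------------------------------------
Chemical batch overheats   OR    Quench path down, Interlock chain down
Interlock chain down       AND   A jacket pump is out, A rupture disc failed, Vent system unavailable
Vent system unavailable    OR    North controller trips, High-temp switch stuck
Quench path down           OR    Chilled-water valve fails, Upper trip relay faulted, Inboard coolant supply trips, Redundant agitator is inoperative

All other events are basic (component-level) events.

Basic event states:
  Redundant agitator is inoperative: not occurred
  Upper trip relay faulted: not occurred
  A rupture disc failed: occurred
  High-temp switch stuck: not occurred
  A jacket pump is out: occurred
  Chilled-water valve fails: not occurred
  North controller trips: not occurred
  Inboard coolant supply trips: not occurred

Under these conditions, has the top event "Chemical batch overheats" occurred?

No

Quench path down [OR]: Chilled-water valve fails=not, Upper trip relay faulted=not, Inboard coolant supply trips=not, Redundant agitator is inoperative=not → no input occurs → does not occur.
Vent system unavailable [OR]: North controller trips=not, High-temp switch stuck=not → no input occurs → does not occur.
Interlock chain down [AND]: A jacket pump is out=occurs, A rupture disc failed=occurs, Vent system unavailable=not → not all inputs occur → does not occur.
Chemical batch overheats [OR]: Quench path down=not, Interlock chain down=not → no input occurs → does not occur.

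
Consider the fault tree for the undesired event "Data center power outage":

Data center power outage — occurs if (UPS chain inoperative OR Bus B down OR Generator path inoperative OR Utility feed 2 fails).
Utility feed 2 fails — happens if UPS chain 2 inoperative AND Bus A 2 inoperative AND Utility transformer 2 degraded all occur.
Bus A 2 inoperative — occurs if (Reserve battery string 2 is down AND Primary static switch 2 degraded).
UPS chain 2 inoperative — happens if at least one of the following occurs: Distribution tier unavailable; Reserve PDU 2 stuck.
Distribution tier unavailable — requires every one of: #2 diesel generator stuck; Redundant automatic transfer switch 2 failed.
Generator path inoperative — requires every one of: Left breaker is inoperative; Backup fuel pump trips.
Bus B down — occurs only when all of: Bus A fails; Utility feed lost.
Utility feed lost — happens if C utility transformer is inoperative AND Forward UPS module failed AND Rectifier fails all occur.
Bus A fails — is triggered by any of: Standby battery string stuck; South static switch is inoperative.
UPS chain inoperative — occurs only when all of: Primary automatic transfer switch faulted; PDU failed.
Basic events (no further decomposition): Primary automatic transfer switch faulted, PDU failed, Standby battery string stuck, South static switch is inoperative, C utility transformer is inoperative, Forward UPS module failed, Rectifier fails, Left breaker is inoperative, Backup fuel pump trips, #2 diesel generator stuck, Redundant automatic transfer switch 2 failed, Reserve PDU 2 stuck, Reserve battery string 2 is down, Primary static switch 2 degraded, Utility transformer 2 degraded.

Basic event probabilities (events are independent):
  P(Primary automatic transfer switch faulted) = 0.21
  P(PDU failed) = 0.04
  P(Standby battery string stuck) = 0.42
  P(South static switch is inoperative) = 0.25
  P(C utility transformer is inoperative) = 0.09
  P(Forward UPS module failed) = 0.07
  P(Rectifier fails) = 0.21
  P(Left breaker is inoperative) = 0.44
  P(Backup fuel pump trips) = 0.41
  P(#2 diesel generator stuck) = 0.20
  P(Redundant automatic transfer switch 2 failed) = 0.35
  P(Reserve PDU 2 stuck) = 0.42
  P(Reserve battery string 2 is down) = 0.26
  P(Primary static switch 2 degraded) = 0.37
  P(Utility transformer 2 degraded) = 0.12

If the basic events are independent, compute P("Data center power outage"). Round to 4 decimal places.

P(UPS chain inoperative) [AND] = 0.21 × 0.04 = 0.008400
P(Bus A fails) [OR] = 1 − (1−0.42) × (1−0.25) = 0.565000
P(Utility feed lost) [AND] = 0.09 × 0.07 × 0.21 = 0.001323
P(Bus B down) [AND] = 0.565000 × 0.001323 = 0.000747
P(Generator path inoperative) [AND] = 0.44 × 0.41 = 0.180400
P(Distribution tier unavailable) [AND] = 0.20 × 0.35 = 0.070000
P(UPS chain 2 inoperative) [OR] = 1 − (1−0.070000) × (1−0.42) = 0.460600
P(Bus A 2 inoperative) [AND] = 0.26 × 0.37 = 0.096200
P(Utility feed 2 fails) [AND] = 0.460600 × 0.096200 × 0.12 = 0.005317
P(Data center power outage) [OR] = 1 − (1−0.008400) × (1−0.000747) × (1−0.180400) × (1−0.005317) = 0.192210
Rounded to 4 decimal places: P(Data center power outage) ≈ 0.1922.

0.1922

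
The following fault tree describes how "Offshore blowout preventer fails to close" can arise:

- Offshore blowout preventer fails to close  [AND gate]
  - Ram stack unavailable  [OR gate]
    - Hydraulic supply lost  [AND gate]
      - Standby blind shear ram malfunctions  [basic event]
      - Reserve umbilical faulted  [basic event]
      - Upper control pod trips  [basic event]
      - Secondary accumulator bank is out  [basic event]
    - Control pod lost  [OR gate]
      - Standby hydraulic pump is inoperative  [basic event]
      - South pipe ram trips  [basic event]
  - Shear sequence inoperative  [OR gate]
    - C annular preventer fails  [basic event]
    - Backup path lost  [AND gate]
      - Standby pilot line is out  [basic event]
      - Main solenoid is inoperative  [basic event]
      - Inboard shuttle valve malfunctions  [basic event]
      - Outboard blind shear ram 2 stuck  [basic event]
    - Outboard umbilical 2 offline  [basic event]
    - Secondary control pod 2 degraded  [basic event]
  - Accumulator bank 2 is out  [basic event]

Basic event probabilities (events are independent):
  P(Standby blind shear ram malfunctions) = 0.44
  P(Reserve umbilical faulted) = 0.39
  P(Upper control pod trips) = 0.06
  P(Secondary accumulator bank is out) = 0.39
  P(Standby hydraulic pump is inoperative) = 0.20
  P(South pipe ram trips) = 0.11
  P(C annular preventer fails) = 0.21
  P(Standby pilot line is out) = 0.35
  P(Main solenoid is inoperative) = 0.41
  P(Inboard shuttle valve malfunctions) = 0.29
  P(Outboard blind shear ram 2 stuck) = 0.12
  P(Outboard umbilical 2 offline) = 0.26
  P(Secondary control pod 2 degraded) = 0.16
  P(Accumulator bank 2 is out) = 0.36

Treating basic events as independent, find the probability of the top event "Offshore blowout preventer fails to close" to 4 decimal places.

0.0535

P(Hydraulic supply lost) [AND] = 0.44 × 0.39 × 0.06 × 0.39 = 0.004015
P(Control pod lost) [OR] = 1 − (1−0.20) × (1−0.11) = 0.288000
P(Ram stack unavailable) [OR] = 1 − (1−0.004015) × (1−0.288000) = 0.290859
P(Backup path lost) [AND] = 0.35 × 0.41 × 0.29 × 0.12 = 0.004994
P(Shear sequence inoperative) [OR] = 1 − (1−0.21) × (1−0.004994) × (1−0.26) × (1−0.16) = 0.511388
P(Offshore blowout preventer fails to close) [AND] = 0.290859 × 0.511388 × 0.36 = 0.053547
Rounded to 4 decimal places: P(Offshore blowout preventer fails to close) ≈ 0.0535.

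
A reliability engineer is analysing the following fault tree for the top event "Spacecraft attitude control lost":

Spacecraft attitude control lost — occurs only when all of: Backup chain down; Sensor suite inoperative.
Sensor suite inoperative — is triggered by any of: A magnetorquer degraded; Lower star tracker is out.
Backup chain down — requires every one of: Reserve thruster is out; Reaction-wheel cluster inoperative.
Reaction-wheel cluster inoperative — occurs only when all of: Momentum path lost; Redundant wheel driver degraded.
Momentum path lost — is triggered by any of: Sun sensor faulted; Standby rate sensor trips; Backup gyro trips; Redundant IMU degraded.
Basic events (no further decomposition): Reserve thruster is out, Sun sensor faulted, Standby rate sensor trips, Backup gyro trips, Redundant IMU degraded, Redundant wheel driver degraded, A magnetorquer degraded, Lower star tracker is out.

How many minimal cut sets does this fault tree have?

Momentum path lost [OR]: union of children's cut sets → 4 cut set(s).
Reaction-wheel cluster inoperative [AND]: one cut set from each child combined → 4 × 1 = 4 cut set(s).
Backup chain down [AND]: one cut set from each child combined → 1 × 4 = 4 cut set(s).
Sensor suite inoperative [OR]: union of children's cut sets → 2 cut set(s).
Spacecraft attitude control lost [AND]: one cut set from each child combined → 4 × 2 = 8 cut set(s).
Minimal cut sets: {A magnetorquer degraded, Redundant wheel driver degraded, Reserve thruster is out, Sun sensor faulted}; {Lower star tracker is out, Redundant wheel driver degraded, Reserve thruster is out, Sun sensor faulted}; {A magnetorquer degraded, Redundant wheel driver degraded, Reserve thruster is out, Standby rate sensor trips}; {Lower star tracker is out, Redundant wheel driver degraded, Reserve thruster is out, Standby rate sensor trips}; {A magnetorquer degraded, Backup gyro trips, Redundant wheel driver degraded, Reserve thruster is out}; {Backup gyro trips, Lower star tracker is out, Redundant wheel driver degraded, Reserve thruster is out}; {A magnetorquer degraded, Redundant IMU degraded, Redundant wheel driver degraded, Reserve thruster is out}; {Lower star tracker is out, Redundant IMU degraded, Redundant wheel driver degraded, Reserve thruster is out}.

8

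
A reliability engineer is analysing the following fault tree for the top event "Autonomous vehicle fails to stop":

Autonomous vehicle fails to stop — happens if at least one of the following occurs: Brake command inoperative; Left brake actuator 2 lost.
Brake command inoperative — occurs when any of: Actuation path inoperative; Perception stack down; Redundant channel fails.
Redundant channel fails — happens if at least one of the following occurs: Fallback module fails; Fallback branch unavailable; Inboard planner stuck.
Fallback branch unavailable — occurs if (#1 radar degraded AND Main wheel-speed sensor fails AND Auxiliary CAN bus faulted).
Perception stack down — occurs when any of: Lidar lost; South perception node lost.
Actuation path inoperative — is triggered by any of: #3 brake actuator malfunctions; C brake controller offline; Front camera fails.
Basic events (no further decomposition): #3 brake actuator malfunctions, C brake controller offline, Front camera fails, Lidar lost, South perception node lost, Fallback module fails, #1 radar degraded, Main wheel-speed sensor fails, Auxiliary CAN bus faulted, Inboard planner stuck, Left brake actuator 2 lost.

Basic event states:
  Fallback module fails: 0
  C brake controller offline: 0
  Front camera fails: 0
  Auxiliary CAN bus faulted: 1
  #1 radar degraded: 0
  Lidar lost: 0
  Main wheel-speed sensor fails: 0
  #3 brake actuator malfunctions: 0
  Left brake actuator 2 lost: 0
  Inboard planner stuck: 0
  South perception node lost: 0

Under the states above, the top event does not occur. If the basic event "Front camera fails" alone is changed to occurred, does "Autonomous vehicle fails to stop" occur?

Counterfactual: set "Front camera fails" to occurred.
Actuation path inoperative [OR]: #3 brake actuator malfunctions=not, C brake controller offline=not, Front camera fails=occurs → at least one input occurs → occurs.
Perception stack down [OR]: Lidar lost=not, South perception node lost=not → no input occurs → does not occur.
Fallback branch unavailable [AND]: #1 radar degraded=not, Main wheel-speed sensor fails=not, Auxiliary CAN bus faulted=occurs → not all inputs occur → does not occur.
Redundant channel fails [OR]: Fallback module fails=not, Fallback branch unavailable=not, Inboard planner stuck=not → no input occurs → does not occur.
Brake command inoperative [OR]: Actuation path inoperative=occurs, Perception stack down=not, Redundant channel fails=not → at least one input occurs → occurs.
Autonomous vehicle fails to stop [OR]: Brake command inoperative=occurs, Left brake actuator 2 lost=not → at least one input occurs → occurs.

Yes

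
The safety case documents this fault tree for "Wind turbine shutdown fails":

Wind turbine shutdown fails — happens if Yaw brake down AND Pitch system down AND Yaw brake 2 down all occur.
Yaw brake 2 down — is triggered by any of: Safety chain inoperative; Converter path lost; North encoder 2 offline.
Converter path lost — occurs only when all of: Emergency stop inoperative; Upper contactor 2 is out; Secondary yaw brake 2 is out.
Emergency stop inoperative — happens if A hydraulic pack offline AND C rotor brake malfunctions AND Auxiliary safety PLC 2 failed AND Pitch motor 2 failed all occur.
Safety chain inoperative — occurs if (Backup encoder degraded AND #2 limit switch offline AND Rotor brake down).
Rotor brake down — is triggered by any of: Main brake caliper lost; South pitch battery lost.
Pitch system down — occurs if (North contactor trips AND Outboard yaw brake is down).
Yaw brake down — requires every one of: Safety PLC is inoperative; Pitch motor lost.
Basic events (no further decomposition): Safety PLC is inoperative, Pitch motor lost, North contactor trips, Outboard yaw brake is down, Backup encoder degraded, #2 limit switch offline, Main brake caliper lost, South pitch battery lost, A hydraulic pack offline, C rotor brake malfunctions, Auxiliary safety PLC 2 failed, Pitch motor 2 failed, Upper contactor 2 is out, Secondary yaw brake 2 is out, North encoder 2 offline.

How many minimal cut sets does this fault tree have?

Yaw brake down [AND]: one cut set from each child combined → 1 × 1 = 1 cut set(s).
Pitch system down [AND]: one cut set from each child combined → 1 × 1 = 1 cut set(s).
Rotor brake down [OR]: union of children's cut sets → 2 cut set(s).
Safety chain inoperative [AND]: one cut set from each child combined → 1 × 1 × 2 = 2 cut set(s).
Emergency stop inoperative [AND]: one cut set from each child combined → 1 × 1 × 1 × 1 = 1 cut set(s).
Converter path lost [AND]: one cut set from each child combined → 1 × 1 × 1 = 1 cut set(s).
Yaw brake 2 down [OR]: union of children's cut sets → 4 cut set(s).
Wind turbine shutdown fails [AND]: one cut set from each child combined → 1 × 1 × 4 = 4 cut set(s).
Minimal cut sets: {#2 limit switch offline, Backup encoder degraded, Main brake caliper lost, North contactor trips, Outboard yaw brake is down, Pitch motor lost, Safety PLC is inoperative}; {#2 limit switch offline, Backup encoder degraded, North contactor trips, Outboard yaw brake is down, Pitch motor lost, Safety PLC is inoperative, South pitch battery lost}; {A hydraulic pack offline, Auxiliary safety PLC 2 failed, C rotor brake malfunctions, North contactor trips, Outboard yaw brake is down, Pitch motor 2 failed, Pitch motor lost, Safety PLC is inoperative, Secondary yaw brake 2 is out, Upper contactor 2 is out}; {North contactor trips, North encoder 2 offline, Outboard yaw brake is down, Pitch motor lost, Safety PLC is inoperative}.

4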